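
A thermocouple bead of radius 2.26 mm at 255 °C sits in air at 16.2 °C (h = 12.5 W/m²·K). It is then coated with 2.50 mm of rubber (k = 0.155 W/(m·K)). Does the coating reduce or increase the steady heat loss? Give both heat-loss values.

Critical radius for a sphere: r_cr = 2k/h = 0.0248 m = 2.48 cm.
Outer radius after coating: r₂ = 0.00226 + 0.00250 = 0.00476 m.
Since r₁ < r_cr and r₂ ≤ r_cr, the coating moves toward the maximum at r_cr — heat loss rises.
Bare: R = 1/(4πr₁²h) = 1246 K/W; Q = 238.8/1246 = 0.192 W.
Coated: R = R_cond + R_conv = 400.3 K/W; Q = 238.8/400.3 = 0.597 W.

increases: 0.192 → 0.597 W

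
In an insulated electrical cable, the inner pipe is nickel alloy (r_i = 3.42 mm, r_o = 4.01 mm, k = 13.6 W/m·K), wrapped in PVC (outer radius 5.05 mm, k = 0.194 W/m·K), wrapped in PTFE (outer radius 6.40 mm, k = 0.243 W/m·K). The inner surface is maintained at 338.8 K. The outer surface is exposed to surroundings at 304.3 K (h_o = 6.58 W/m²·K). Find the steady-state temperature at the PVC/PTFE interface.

T = 337.2 K

Treat each layer as a resistance in series:
  R'_nickel alloy = ln(0.00401/0.00342)/(2πk) = 0.1592/(2π·13.6) = 0.001862 m·K/W
  R'_PVC = ln(0.00505/0.00401)/(2πk) = 0.2306/(2π·0.194) = 0.1892 m·K/W
  R'_PTFE = ln(0.00640/0.00505)/(2πk) = 0.2369/(2π·0.243) = 0.1552 m·K/W
  R'_conv,out = 1/(2πr h) = 1/(2π·0.00640·6.58) = 3.779 m·K/W
ΣR = 0.001862 + 0.1892 + 0.1552 + 3.779 = 4.125 m·K/W
Q' = ΔT/ΣR = (338.8 K − 304.3 K)/4.125 = 8.364 W/m
From the inner boundary to the PVC/PTFE interface, ΣR_partial = 0.1911 m·K/W.
T_interface = T_in − Q'·ΣR_partial = 338.8 K − (8.364)(0.1911) = 337.2 K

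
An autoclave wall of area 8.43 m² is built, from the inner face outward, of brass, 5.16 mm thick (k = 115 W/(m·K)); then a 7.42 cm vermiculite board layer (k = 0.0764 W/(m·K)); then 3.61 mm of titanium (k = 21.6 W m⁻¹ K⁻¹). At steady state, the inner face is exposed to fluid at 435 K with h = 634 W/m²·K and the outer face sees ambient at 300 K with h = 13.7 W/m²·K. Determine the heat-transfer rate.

Resistance network (inner→outer):
  R_conv,in = 1/(hA) = 1/(634·8.43) = 1.871×10^-4 K/W
  R_brass = L/(kA) = 0.00516/(115·8.43) = 5.323×10^-6 K/W
  R_vermiculite board = L/(kA) = 0.0742/(0.0764·8.43) = 0.1152 K/W
  R_titanium = L/(kA) = 0.00361/(21.6·8.43) = 1.983×10^-5 K/W
  R_conv,out = 1/(hA) = 1/(13.7·8.43) = 0.008659 K/W
ΣR = 1.871×10^-4 + 5.323×10^-6 + 0.1152 + 1.983×10^-5 + 0.008659 = 0.1241 K/W
Q = ΔT/ΣR = (435 K − 300 K)/0.1241 = 1090 W

Q = 1090 W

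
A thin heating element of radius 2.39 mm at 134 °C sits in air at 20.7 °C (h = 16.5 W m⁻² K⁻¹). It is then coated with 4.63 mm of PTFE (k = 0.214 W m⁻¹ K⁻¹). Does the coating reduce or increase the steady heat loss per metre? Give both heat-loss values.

Critical radius for a cylinder: r_cr = k/h = 0.0130 m = 1.30 cm.
Outer radius after coating: r₂ = 0.00239 + 0.00463 = 0.00702 m.
Since r₁ < r_cr and r₂ ≤ r_cr, the coating moves toward the maximum at r_cr — heat loss rises.
Bare: R = 1/(2πr₁h) = 4.036 m·K/W; Q = 113.3/4.036 = 28.1 W/m.
Coated: R = R_cond + R_conv = 2.175 m·K/W; Q = 113.3/2.175 = 52.1 W/m.

increases: 28.1 → 52.1 W/m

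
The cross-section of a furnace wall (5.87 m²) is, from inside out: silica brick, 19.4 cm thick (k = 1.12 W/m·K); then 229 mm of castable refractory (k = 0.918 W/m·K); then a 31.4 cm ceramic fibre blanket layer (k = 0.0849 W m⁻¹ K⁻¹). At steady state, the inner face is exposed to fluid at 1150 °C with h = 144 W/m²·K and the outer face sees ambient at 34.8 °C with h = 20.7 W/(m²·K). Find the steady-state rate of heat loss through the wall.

Resistance network (inner→outer):
  R_conv,in = 1/(hA) = 1/(144·5.87) = 0.001183 K/W
  R_silica brick = L/(kA) = 0.194/(1.12·5.87) = 0.02951 K/W
  R_castable refractory = L/(kA) = 0.229/(0.918·5.87) = 0.04250 K/W
  R_ceramic fibre blanket = L/(kA) = 0.314/(0.0849·5.87) = 0.6301 K/W
  R_conv,out = 1/(hA) = 1/(20.7·5.87) = 0.008230 K/W
ΣR = 0.001183 + 0.02951 + 0.04250 + 0.6301 + 0.008230 = 0.7115 K/W
Q = ΔT/ΣR = (1150 °C − 34.8 °C)/0.7115 = 1570 W

Q = 1570 W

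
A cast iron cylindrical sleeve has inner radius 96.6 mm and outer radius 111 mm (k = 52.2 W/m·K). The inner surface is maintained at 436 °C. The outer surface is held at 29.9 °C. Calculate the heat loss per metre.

Q' = 959 kW/m

Q' = 2πk·ΔT/ln(r₂/r₁) = 2π × 52.2 × 406.1 / ln(0.111/0.0966) = 9.59×10^5 W/m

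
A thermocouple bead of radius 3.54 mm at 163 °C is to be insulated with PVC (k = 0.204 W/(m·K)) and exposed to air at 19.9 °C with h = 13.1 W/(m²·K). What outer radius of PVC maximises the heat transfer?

r_cr = 3.11 cm

For a sphere, r_cr = 2k_ins/h = 2·0.204/13.1 = 0.0311 m = 3.11 cm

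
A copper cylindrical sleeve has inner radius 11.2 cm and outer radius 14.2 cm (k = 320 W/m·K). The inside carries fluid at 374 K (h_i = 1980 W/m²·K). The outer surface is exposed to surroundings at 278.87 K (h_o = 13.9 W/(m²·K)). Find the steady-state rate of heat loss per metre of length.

Q' = 1170 W/m

Series thermal resistances, inner to outer:
  R'_conv,in = 1/(2πr h) = 1/(2π·0.112·1980) = 7.177×10^-4 m·K/W
  R'_copper = ln(0.142/0.112)/(2πk) = 0.2373/(2π·320) = 1.180×10^-4 m·K/W
  R'_conv,out = 1/(2πr h) = 1/(2π·0.142·13.9) = 0.08063 m·K/W
ΣR = 7.177×10^-4 + 1.180×10^-4 + 0.08063 = 0.08147 m·K/W
Q' = ΔT/ΣR = (374 K − 278.87 K)/0.08147 = 1170 W/m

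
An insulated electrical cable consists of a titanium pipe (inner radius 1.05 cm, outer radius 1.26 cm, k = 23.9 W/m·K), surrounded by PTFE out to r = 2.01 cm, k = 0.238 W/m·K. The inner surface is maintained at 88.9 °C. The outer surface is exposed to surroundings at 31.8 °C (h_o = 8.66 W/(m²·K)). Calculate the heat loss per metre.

Treat each layer as a resistance in series:
  R'_titanium = ln(0.0126/0.0105)/(2πk) = 0.1823/(2π·23.9) = 0.001214 m·K/W
  R'_PTFE = ln(0.0201/0.0126)/(2πk) = 0.4670/(2π·0.238) = 0.3123 m·K/W
  R'_conv,out = 1/(2πr h) = 1/(2π·0.0201·8.66) = 0.9143 m·K/W
ΣR = 0.001214 + 0.3123 + 0.9143 = 1.228 m·K/W
Q' = ΔT/ΣR = (88.9 °C − 31.8 °C)/1.228 = 46.5 W/m

Q' = 46.5 W/m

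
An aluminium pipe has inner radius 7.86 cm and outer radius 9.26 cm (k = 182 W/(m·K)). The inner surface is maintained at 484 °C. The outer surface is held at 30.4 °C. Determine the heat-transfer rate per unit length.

Q' = 2πk·ΔT/ln(r₂/r₁) = 2π × 182 × 453.6 / ln(0.0926/0.0786) = 3.16×10^6 W/m

Q' = 3.16×10^6 W/m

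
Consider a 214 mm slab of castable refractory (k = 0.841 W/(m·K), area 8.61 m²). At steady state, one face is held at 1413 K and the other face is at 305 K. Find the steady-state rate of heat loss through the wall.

Q = 37.5 kW

Q = kA·ΔT/L = 0.841 × 8.61 × |1413 K − 305 K| / 0.214 = 37500 W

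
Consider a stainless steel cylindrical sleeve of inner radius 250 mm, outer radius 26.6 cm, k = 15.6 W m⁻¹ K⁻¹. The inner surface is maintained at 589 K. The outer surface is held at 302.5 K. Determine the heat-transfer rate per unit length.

Q' = 453 kW/m

Q' = 2πk·ΔT/ln(r₂/r₁) = 2π × 15.6 × 286.5 / ln(0.266/0.250) = 4.53×10^5 W/m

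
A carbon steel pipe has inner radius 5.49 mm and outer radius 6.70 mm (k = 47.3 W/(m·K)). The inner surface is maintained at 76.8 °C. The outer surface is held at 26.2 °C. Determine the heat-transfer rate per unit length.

Q' = 75.5 kW/m

Q' = 2πk·ΔT/ln(r₂/r₁) = 2π × 47.3 × 50.6 / ln(0.00670/0.00549) = 75500 W/m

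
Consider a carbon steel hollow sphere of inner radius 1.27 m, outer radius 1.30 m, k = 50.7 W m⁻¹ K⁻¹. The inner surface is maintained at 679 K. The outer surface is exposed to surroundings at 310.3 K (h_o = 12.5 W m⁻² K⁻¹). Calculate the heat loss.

Q = 97100 W

Resistance network (inner→outer):
  R_carbon steel = (1/1.27 − 1/1.30)/(4πk) = 0.01817/(4π·50.7) = 2.852×10^-5 K/W
  R_conv,out = 1/(4πr²h) = 1/(4π·1.30²·12.5) = 0.003767 K/W
ΣR = 2.852×10^-5 + 0.003767 = 0.003796 K/W
Q = ΔT/ΣR = (679 K − 310.3 K)/0.003796 = 97100 W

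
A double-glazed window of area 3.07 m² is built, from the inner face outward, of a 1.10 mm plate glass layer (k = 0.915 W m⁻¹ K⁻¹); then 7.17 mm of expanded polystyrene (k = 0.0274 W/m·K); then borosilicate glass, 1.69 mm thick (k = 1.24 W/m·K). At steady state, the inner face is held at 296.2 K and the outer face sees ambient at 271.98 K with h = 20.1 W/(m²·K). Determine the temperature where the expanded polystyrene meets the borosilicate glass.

Resistance network (inner→outer):
  R_plate glass = L/(kA) = 0.00110/(0.915·3.07) = 3.916×10^-4 K/W
  R_expanded polystyrene = L/(kA) = 0.00717/(0.0274·3.07) = 0.08524 K/W
  R_borosilicate glass = L/(kA) = 0.00169/(1.24·3.07) = 4.439×10^-4 K/W
  R_conv,out = 1/(hA) = 1/(20.1·3.07) = 0.01621 K/W
ΣR = 3.916×10^-4 + 0.08524 + 4.439×10^-4 + 0.01621 = 0.1023 K/W
Q = ΔT/ΣR = (296.2 K − 271.98 K)/0.1023 = 236.8 W
From the inner boundary to the expanded polystyrene/borosilicate glass interface, ΣR_partial = 0.08563 K/W.
T_interface = T_in − Q·ΣR_partial = 296.2 K − (236.8)(0.08563) = 275.92 K

T = 275.92 K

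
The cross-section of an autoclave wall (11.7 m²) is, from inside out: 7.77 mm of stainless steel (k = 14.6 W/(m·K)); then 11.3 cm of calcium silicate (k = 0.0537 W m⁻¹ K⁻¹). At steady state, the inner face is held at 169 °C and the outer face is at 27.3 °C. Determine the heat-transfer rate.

Q = 788 W

Treat each layer as a resistance in series:
  R_stainless steel = L/(kA) = 0.00777/(14.6·11.7) = 4.549×10^-5 K/W
  R_calcium silicate = L/(kA) = 0.113/(0.0537·11.7) = 0.1799 K/W
ΣR = 4.549×10^-5 + 0.1799 = 0.1799 K/W
Q = ΔT/ΣR = (169 °C − 27.3 °C)/0.1799 = 788 W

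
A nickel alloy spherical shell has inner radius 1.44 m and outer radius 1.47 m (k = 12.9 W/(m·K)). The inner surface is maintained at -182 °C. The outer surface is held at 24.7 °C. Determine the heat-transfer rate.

Q = 4πk·ΔT/(1/r₁ − 1/r₂) = 4π × 12.9 × 206.7 / (1/1.44 − 1/1.47) = 2.36×10^6 W

Q = 2360 kW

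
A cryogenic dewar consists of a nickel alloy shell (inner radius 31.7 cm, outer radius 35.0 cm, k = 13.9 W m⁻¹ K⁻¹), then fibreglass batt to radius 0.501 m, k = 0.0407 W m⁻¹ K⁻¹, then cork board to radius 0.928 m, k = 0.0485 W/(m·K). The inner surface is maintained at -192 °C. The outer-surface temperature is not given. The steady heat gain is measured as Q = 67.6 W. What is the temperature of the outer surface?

Sum the resistances:
  R_nickel alloy = (1/0.317 − 1/0.350)/(4πk) = 0.2974/(4π·13.9) = 0.001703 K/W
  R_fibreglass batt = (1/0.350 − 1/0.501)/(4πk) = 0.8611/(4π·0.0407) = 1.684 K/W
  R_cork board = (1/0.501 − 1/0.928)/(4πk) = 0.9184/(4π·0.0485) = 1.507 K/W
ΣR = 3.192 K/W
ΔT = Q·ΣR = 67.6 × 3.192 = 215.8 K
Heat flows inward, so T_out = T_in + ΔT = -192 + 215.8 = 23.8 °C

T_out = 23.8 °C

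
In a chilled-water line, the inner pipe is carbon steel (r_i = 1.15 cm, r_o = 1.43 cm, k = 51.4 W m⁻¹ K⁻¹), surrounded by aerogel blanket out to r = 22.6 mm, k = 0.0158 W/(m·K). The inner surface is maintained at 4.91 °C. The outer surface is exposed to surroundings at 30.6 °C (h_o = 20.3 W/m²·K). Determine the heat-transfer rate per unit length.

Q' = 5.18 W/m

Treat each layer as a resistance in series:
  R'_carbon steel = ln(0.0143/0.0115)/(2πk) = 0.2179/(2π·51.4) = 6.747×10^-4 m·K/W
  R'_aerogel blanket = ln(0.0226/0.0143)/(2πk) = 0.4577/(2π·0.0158) = 4.610 m·K/W
  R'_conv,out = 1/(2πr h) = 1/(2π·0.0226·20.3) = 0.3469 m·K/W
ΣR = 6.747×10^-4 + 4.610 + 0.3469 = 4.958 m·K/W
Q' = ΔT/ΣR = (4.91 °C − 30.6 °C)/4.958 = -5.18 W/m
(Negative Q' ⇒ heat flows inward; heat gain = 5.18 W/m.)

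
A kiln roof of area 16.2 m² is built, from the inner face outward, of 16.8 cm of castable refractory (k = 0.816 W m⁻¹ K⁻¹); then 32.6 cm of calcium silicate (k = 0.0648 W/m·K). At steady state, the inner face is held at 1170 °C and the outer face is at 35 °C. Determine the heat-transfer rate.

Resistance network (inner→outer):
  R_castable refractory = L/(kA) = 0.168/(0.816·16.2) = 0.01271 K/W
  R_calcium silicate = L/(kA) = 0.326/(0.0648·16.2) = 0.3105 K/W
ΣR = 0.01271 + 0.3105 = 0.3232 K/W
Q = ΔT/ΣR = (1170 °C − 35 °C)/0.3232 = 3510 W

Q = 3.51 kW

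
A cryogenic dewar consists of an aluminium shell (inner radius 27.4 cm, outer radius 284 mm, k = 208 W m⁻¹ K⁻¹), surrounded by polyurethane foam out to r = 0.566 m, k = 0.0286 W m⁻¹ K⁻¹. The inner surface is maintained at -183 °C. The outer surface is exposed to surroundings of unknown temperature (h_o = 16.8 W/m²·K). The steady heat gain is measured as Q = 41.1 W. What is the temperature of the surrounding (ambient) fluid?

Series resistances:
  R_aluminium = (1/0.274 − 1/0.284)/(4πk) = 0.1285/(4π·208) = 4.917×10^-5 K/W
  R_polyurethane foam = (1/0.284 − 1/0.566)/(4πk) = 1.754/(4π·0.0286) = 4.881 K/W
  R_conv,out = 1/(4πr²h) = 1/(4π·0.566²·16.8) = 0.01479 K/W
ΣR = 4.896 K/W
ΔT = Q·ΣR = 41.1 × 4.896 = 201.2 K
Heat flows inward, so T_out = T_in + ΔT = -183 + 201.2 = 18.2 °C

T_out = 18.2 °C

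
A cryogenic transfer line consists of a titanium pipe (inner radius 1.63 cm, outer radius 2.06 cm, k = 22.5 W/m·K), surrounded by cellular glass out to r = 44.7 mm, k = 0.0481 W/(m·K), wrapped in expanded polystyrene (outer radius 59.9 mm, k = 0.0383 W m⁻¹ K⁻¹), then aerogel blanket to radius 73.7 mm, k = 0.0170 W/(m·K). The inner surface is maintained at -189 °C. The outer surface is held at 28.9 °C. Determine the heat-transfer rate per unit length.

Q' = 38.1 W/m

Resistance network (inner→outer):
  R'_titanium = ln(0.0206/0.0163)/(2πk) = 0.2341/(2π·22.5) = 0.001656 m·K/W
  R'_cellular glass = ln(0.0447/0.0206)/(2πk) = 0.7747/(2π·0.0481) = 2.563 m·K/W
  R'_expanded polystyrene = ln(0.0599/0.0447)/(2πk) = 0.2927/(2π·0.0383) = 1.216 m·K/W
  R'_aerogel blanket = ln(0.0737/0.0599)/(2πk) = 0.2073/(2π·0.0170) = 1.941 m·K/W
ΣR = 0.001656 + 2.563 + 1.216 + 1.941 = 5.722 m·K/W
Q' = ΔT/ΣR = (-189 °C − 28.9 °C)/5.722 = -38.1 W/m
(Negative Q' ⇒ heat flows inward; heat gain = 38.1 W/m.)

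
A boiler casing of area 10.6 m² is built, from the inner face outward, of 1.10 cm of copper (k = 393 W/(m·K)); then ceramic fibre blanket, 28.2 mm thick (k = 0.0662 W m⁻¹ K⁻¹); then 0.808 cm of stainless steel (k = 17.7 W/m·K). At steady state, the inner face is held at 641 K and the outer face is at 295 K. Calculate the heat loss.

Q = 8600 W

Treat each layer as a resistance in series:
  R_copper = L/(kA) = 0.0110/(393·10.6) = 2.641×10^-6 K/W
  R_ceramic fibre blanket = L/(kA) = 0.0282/(0.0662·10.6) = 0.04019 K/W
  R_stainless steel = L/(kA) = 0.00808/(17.7·10.6) = 4.307×10^-5 K/W
ΣR = 2.641×10^-6 + 0.04019 + 4.307×10^-5 = 0.04024 K/W
Q = ΔT/ΣR = (641 K − 295 K)/0.04024 = 8600 W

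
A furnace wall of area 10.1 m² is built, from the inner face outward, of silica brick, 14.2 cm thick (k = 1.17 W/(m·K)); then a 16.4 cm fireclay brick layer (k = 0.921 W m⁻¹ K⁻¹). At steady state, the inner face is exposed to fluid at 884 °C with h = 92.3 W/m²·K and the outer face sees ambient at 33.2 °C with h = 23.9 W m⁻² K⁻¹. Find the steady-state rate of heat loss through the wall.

Resistance network (inner→outer):
  R_conv,in = 1/(hA) = 1/(92.3·10.1) = 0.001073 K/W
  R_silica brick = L/(kA) = 0.142/(1.17·10.1) = 0.01202 K/W
  R_fireclay brick = L/(kA) = 0.164/(0.921·10.1) = 0.01763 K/W
  R_conv,out = 1/(hA) = 1/(23.9·10.1) = 0.004143 K/W
ΣR = 0.001073 + 0.01202 + 0.01763 + 0.004143 = 0.03487 K/W
Q = ΔT/ΣR = (884 °C − 33.2 °C)/0.03487 = 24400 W

Q = 24.4 kW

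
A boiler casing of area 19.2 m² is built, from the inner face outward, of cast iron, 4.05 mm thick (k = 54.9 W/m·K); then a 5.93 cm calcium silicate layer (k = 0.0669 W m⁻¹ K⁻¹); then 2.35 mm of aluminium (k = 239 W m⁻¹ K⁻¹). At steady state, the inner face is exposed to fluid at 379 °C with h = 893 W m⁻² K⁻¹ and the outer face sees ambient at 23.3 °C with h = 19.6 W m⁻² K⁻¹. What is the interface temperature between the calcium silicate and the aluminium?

T = 42.6 °C

Treat each layer as a resistance in series:
  R_conv,in = 1/(hA) = 1/(893·19.2) = 5.832×10^-5 K/W
  R_cast iron = L/(kA) = 0.00405/(54.9·19.2) = 3.842×10^-6 K/W
  R_calcium silicate = L/(kA) = 0.0593/(0.0669·19.2) = 0.04617 K/W
  R_aluminium = L/(kA) = 0.00235/(239·19.2) = 5.121×10^-7 K/W
  R_conv,out = 1/(hA) = 1/(19.6·19.2) = 0.002657 K/W
ΣR = 5.832×10^-5 + 3.842×10^-6 + 0.04617 + 5.121×10^-7 + 0.002657 = 0.04889 K/W
Q = ΔT/ΣR = (379 °C − 23.3 °C)/0.04889 = 7276 W
From the inner boundary to the calcium silicate/aluminium interface, ΣR_partial = 0.04623 K/W.
T_interface = T_in − Q·ΣR_partial = 379 °C − (7276)(0.04623) = 42.6 °C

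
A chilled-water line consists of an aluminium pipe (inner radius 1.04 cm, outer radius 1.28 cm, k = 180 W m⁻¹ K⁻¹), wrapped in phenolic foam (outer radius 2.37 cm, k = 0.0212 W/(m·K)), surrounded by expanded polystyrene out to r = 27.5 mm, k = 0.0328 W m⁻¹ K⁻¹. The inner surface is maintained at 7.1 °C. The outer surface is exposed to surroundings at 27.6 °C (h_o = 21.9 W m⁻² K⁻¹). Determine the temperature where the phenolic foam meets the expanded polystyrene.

Series thermal resistances, inner to outer:
  R'_aluminium = ln(0.0128/0.0104)/(2πk) = 0.2076/(2π·180) = 1.836×10^-4 m·K/W
  R'_phenolic foam = ln(0.0237/0.0128)/(2πk) = 0.6160/(2π·0.0212) = 4.625 m·K/W
  R'_expanded polystyrene = ln(0.0275/0.0237)/(2πk) = 0.1487/(2π·0.0328) = 0.7216 m·K/W
  R'_conv,out = 1/(2πr h) = 1/(2π·0.0275·21.9) = 0.2643 m·K/W
ΣR = 1.836×10^-4 + 4.625 + 0.7216 + 0.2643 = 5.611 m·K/W
Q' = ΔT/ΣR = (7.1 °C − 27.6 °C)/5.611 = -3.654 W/m
From the inner boundary to the phenolic foam/expanded polystyrene interface, ΣR_partial = 4.625 m·K/W.
T_interface = T_in − Q'·ΣR_partial = 7.1 °C − (-3.654)(4.625) = 24.0 °C

T = 24.0 °C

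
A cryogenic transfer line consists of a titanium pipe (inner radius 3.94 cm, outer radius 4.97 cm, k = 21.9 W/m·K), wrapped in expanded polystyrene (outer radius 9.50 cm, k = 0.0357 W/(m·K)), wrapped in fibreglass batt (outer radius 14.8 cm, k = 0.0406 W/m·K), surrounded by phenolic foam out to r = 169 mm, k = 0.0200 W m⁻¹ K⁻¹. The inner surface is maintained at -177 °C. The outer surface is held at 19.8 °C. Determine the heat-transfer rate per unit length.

Q' = 34.6 W/m

Resistance network (inner→outer):
  R'_titanium = ln(0.0497/0.0394)/(2πk) = 0.2322/(2π·21.9) = 0.001688 m·K/W
  R'_expanded polystyrene = ln(0.0950/0.0497)/(2πk) = 0.6479/(2π·0.0357) = 2.888 m·K/W
  R'_fibreglass batt = ln(0.148/0.0950)/(2πk) = 0.4433/(2π·0.0406) = 1.738 m·K/W
  R'_phenolic foam = ln(0.169/0.148)/(2πk) = 0.1327/(2π·0.0200) = 1.056 m·K/W
ΣR = 0.001688 + 2.888 + 1.738 + 1.056 = 5.684 m·K/W
Q' = ΔT/ΣR = (-177 °C − 19.8 °C)/5.684 = -34.6 W/m
(Negative Q' ⇒ heat flows inward; heat gain = 34.6 W/m.)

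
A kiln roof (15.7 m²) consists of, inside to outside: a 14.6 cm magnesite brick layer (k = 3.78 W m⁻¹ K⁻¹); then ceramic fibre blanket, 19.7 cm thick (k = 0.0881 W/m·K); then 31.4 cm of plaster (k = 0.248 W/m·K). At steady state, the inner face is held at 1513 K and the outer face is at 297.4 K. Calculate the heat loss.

Resistance network (inner→outer):
  R_magnesite brick = L/(kA) = 0.146/(3.78·15.7) = 0.002460 K/W
  R_ceramic fibre blanket = L/(kA) = 0.197/(0.0881·15.7) = 0.1424 K/W
  R_plaster = L/(kA) = 0.314/(0.248·15.7) = 0.08065 K/W
ΣR = 0.002460 + 0.1424 + 0.08065 = 0.2255 K/W
Q = ΔT/ΣR = (1513 K − 297.4 K)/0.2255 = 5390 W

Q = 5390 W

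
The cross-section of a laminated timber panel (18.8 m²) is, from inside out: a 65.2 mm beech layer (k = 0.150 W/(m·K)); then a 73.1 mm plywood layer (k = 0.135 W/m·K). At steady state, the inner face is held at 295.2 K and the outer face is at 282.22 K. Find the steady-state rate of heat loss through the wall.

Series thermal resistances, inner to outer:
  R_beech = L/(kA) = 0.0652/(0.150·18.8) = 0.02312 K/W
  R_plywood = L/(kA) = 0.0731/(0.135·18.8) = 0.02880 K/W
ΣR = 0.02312 + 0.02880 = 0.05192 K/W
Q = ΔT/ΣR = (295.2 K − 282.22 K)/0.05192 = 250 W

Q = 250 W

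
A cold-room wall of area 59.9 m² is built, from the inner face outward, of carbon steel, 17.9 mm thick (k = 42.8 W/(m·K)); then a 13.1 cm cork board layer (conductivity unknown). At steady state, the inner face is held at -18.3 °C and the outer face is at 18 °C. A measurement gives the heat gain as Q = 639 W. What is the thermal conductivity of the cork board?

k = 0.0385 W/m·K

ΣR = ΔT/Q = |-18.3 − 18|/639 = 0.05681 K/W
Known resistances:
  R_carbon steel = L/(kA) = 0.0179/(42.8·59.9) = 6.982×10^-6 K/W
R_cork board = ΣR − ΣR_known = 0.05681 − 6.982×10^-6 = 0.05680 K/W
L/(kA) = 0.05680 ⇒ k = 0.131/(0.05680·59.9) = 0.0385 W/m·K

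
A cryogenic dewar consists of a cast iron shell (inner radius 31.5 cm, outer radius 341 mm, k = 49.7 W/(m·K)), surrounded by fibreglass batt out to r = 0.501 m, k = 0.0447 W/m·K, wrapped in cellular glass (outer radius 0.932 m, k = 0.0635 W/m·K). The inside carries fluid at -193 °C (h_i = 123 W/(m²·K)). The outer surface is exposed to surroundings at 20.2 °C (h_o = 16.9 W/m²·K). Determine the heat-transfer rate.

Q = 75.2 W

Treat each layer as a resistance in series:
  R_conv,in = 1/(4πr²h) = 1/(4π·0.315²·123) = 0.006520 K/W
  R_cast iron = (1/0.315 − 1/0.341)/(4πk) = 0.2421/(4π·49.7) = 3.876×10^-4 K/W
  R_fibreglass batt = (1/0.341 − 1/0.501)/(4πk) = 0.9365/(4π·0.0447) = 1.667 K/W
  R_cellular glass = (1/0.501 − 1/0.932)/(4πk) = 0.9230/(4π·0.0635) = 1.157 K/W
  R_conv,out = 1/(4πr²h) = 1/(4π·0.932²·16.9) = 0.005421 K/W
ΣR = 0.006520 + 3.876×10^-4 + 1.667 + 1.157 + 0.005421 = 2.836 K/W
Q = ΔT/ΣR = (-193 °C − 20.2 °C)/2.836 = -75.2 W
(Negative Q ⇒ heat flows inward; heat gain = 75.2 W.)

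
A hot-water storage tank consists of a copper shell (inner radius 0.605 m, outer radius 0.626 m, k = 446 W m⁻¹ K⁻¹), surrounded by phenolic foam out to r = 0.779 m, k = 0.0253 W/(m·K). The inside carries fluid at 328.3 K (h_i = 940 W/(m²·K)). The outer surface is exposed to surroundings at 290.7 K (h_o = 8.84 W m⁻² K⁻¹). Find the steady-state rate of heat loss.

Treat each layer as a resistance in series:
  R_conv,in = 1/(4πr²h) = 1/(4π·0.605²·940) = 2.313×10^-4 K/W
  R_copper = (1/0.605 − 1/0.626)/(4πk) = 0.05545/(4π·446) = 9.893×10^-6 K/W
  R_phenolic foam = (1/0.626 − 1/0.779)/(4πk) = 0.3137/(4π·0.0253) = 0.9868 K/W
  R_conv,out = 1/(4πr²h) = 1/(4π·0.779²·8.84) = 0.01483 K/W
ΣR = 2.313×10^-4 + 9.893×10^-6 + 0.9868 + 0.01483 = 1.002 K/W
Q = ΔT/ΣR = (328.3 K − 290.7 K)/1.002 = 37.5 W

Q = 37.5 W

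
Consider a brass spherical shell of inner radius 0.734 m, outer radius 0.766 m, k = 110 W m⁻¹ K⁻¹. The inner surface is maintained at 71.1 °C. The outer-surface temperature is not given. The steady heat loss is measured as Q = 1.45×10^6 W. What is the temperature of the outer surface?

T_out = 11.4 °C

Sum the resistances:
  R_brass = (1/0.734 − 1/0.766)/(4πk) = 0.05691/(4π·110) = 4.117×10^-5 K/W
ΣR = 4.117×10^-5 K/W
ΔT = Q·ΣR = 1.45×10^6 × 4.117×10^-5 = 59.70 K
Heat flows outward, so T_out = T_in − ΔT = 71.1 − 59.70 = 11.4 °C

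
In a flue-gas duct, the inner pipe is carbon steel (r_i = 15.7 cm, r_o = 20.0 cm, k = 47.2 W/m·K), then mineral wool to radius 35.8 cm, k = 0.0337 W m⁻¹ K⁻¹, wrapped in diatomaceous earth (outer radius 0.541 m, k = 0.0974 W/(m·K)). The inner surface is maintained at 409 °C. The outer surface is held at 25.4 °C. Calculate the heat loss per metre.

Series thermal resistances, inner to outer:
  R'_carbon steel = ln(0.200/0.157)/(2πk) = 0.2421/(2π·47.2) = 8.162×10^-4 m·K/W
  R'_mineral wool = ln(0.358/0.200)/(2πk) = 0.5822/(2π·0.0337) = 2.750 m·K/W
  R'_diatomaceous earth = ln(0.541/0.358)/(2πk) = 0.4129/(2π·0.0974) = 0.6747 m·K/W
ΣR = 8.162×10^-4 + 2.750 + 0.6747 = 3.426 m·K/W
Q' = ΔT/ΣR = (409 °C − 25.4 °C)/3.426 = 112 W/m

Q' = 112 W/m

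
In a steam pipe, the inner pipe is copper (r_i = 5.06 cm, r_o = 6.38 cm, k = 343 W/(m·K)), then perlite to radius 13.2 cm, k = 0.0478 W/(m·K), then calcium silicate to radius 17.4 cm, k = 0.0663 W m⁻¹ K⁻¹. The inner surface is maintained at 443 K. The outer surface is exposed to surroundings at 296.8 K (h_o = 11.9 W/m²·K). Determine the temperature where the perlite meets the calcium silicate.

Resistance network (inner→outer):
  R'_copper = ln(0.0638/0.0506)/(2πk) = 0.2318/(2π·343) = 1.076×10^-4 m·K/W
  R'_perlite = ln(0.132/0.0638)/(2πk) = 0.7270/(2π·0.0478) = 2.421 m·K/W
  R'_calcium silicate = ln(0.174/0.132)/(2πk) = 0.2763/(2π·0.0663) = 0.6632 m·K/W
  R'_conv,out = 1/(2πr h) = 1/(2π·0.174·11.9) = 0.07686 m·K/W
ΣR = 1.076×10^-4 + 2.421 + 0.6632 + 0.07686 = 3.161 m·K/W
Q' = ΔT/ΣR = (443 K − 296.8 K)/3.161 = 46.25 W/m
From the inner boundary to the perlite/calcium silicate interface, ΣR_partial = 2.421 m·K/W.
T_interface = T_in − Q'·ΣR_partial = 443 K − (46.25)(2.421) = 331.0 K

T = 331.0 K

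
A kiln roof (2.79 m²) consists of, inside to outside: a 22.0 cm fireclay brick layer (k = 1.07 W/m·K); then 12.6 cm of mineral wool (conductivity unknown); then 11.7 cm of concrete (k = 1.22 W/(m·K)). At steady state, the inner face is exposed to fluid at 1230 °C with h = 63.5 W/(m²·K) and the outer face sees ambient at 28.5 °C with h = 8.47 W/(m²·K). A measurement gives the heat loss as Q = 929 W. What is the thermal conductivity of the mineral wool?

ΣR = ΔT/Q = |1230 − 28.5|/929 = 1.293 K/W
Known resistances:
  R_conv,in = 1/(hA) = 1/(63.5·2.79) = 0.005644 K/W
  R_fireclay brick = L/(kA) = 0.220/(1.07·2.79) = 0.07369 K/W
  R_concrete = L/(kA) = 0.117/(1.22·2.79) = 0.03437 K/W
  R_conv,out = 1/(hA) = 1/(8.47·2.79) = 0.04232 K/W
R_mineral wool = ΣR − ΣR_known = 1.293 − 0.1560 = 1.137 K/W
L/(kA) = 1.137 ⇒ k = 0.126/(1.137·2.79) = 0.0397 W/m·K

k = 0.0397 W/m·K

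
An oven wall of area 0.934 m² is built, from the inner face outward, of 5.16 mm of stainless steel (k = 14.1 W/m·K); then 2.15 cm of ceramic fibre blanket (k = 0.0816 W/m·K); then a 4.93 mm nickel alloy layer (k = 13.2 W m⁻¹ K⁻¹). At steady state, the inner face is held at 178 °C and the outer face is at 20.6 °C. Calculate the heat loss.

Treat each layer as a resistance in series:
  R_stainless steel = L/(kA) = 0.00516/(14.1·0.934) = 3.918×10^-4 K/W
  R_ceramic fibre blanket = L/(kA) = 0.0215/(0.0816·0.934) = 0.2821 K/W
  R_nickel alloy = L/(kA) = 0.00493/(13.2·0.934) = 3.999×10^-4 K/W
ΣR = 3.918×10^-4 + 0.2821 + 3.999×10^-4 = 0.2829 K/W
Q = ΔT/ΣR = (178 °C − 20.6 °C)/0.2829 = 556 W

Q = 556 W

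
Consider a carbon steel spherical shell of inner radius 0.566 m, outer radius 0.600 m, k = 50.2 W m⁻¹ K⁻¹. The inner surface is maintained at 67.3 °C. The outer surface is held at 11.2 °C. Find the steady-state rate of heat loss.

Q = 4πk·ΔT/(1/r₁ − 1/r₂) = 4π × 50.2 × 56.1 / (1/0.566 − 1/0.600) = 3.53×10^5 W

Q = 353 kW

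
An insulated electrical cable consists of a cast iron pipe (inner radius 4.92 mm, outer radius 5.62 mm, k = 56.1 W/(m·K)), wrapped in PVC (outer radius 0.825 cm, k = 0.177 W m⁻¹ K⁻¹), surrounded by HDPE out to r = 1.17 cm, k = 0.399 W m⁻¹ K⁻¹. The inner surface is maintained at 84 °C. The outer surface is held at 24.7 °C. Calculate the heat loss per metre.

Treat each layer as a resistance in series:
  R'_cast iron = ln(0.00562/0.00492)/(2πk) = 0.1330/(2π·56.1) = 3.774×10^-4 m·K/W
  R'_PVC = ln(0.00825/0.00562)/(2πk) = 0.3839/(2π·0.177) = 0.3452 m·K/W
  R'_HDPE = ln(0.0117/0.00825)/(2πk) = 0.3494/(2π·0.399) = 0.1394 m·K/W
ΣR = 3.774×10^-4 + 0.3452 + 0.1394 = 0.4850 m·K/W
Q' = ΔT/ΣR = (84 °C − 24.7 °C)/0.4850 = 122 W/m

Q' = 122 W/m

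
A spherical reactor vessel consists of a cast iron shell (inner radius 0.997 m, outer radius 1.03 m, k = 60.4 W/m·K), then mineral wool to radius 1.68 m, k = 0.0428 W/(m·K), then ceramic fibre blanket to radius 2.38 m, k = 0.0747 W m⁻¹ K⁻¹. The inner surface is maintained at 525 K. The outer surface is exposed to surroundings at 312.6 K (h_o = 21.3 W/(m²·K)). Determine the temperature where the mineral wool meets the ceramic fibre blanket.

Treat each layer as a resistance in series:
  R_cast iron = (1/0.997 − 1/1.03)/(4πk) = 0.03214/(4π·60.4) = 4.234×10^-5 K/W
  R_mineral wool = (1/1.03 − 1/1.68)/(4πk) = 0.3756/(4π·0.0428) = 0.6984 K/W
  R_ceramic fibre blanket = (1/1.68 − 1/2.38)/(4πk) = 0.1751/(4π·0.0747) = 0.1865 K/W
  R_conv,out = 1/(4πr²h) = 1/(4π·2.38²·21.3) = 6.596×10^-4 K/W
ΣR = 4.234×10^-5 + 0.6984 + 0.1865 + 6.596×10^-4 = 0.8856 K/W
Q = ΔT/ΣR = (525 K − 312.6 K)/0.8856 = 239.8 W
From the inner boundary to the mineral wool/ceramic fibre blanket interface, ΣR_partial = 0.6984 K/W.
T_interface = T_in − Q·ΣR_partial = 525 K − (239.8)(0.6984) = 357.5 K

T = 357.5 K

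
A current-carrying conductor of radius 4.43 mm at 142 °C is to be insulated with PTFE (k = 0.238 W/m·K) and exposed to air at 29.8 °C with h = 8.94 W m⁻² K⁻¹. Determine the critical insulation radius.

For a cylinder, r_cr = k_ins/h = 0.238/8.94 = 0.0266 m = 2.66 cm

r_cr = 2.66 cm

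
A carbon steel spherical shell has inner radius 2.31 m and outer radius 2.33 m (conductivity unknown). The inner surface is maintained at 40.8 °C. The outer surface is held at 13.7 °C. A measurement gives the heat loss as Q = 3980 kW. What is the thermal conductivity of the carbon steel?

ΣR = ΔT/Q = |40.8 − 13.7|/3.98×10^6 = 6.809×10^-6 K/W
(1/r₁−1/r₂)/(4πk) = 6.809×10^-6 ⇒ k = 0.003716/(4π·6.809×10^-6) = 43.4 W/m·K

k = 43.4 W/m·K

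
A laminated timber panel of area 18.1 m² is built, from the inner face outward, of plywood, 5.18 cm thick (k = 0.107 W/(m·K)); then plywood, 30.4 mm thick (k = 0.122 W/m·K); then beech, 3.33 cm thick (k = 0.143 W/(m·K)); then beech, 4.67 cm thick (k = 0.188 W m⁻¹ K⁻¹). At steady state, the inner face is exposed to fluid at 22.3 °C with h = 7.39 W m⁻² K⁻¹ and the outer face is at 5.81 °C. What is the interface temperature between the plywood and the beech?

T = 11.7 °C

Treat each layer as a resistance in series:
  R_conv,in = 1/(hA) = 1/(7.39·18.1) = 0.007476 K/W
  R_plywood = L/(kA) = 0.0518/(0.107·18.1) = 0.02675 K/W
  R_plywood = L/(kA) = 0.0304/(0.122·18.1) = 0.01377 K/W
  R_beech = L/(kA) = 0.0333/(0.143·18.1) = 0.01287 K/W
  R_beech = L/(kA) = 0.0467/(0.188·18.1) = 0.01372 K/W
ΣR = 0.007476 + 0.02675 + 0.01377 + 0.01287 + 0.01372 = 0.07459 K/W
Q = ΔT/ΣR = (22.3 °C − 5.81 °C)/0.07459 = 221.1 W
From the inner boundary to the plywood/beech interface, ΣR_partial = 0.04800 K/W.
T_interface = T_in − Q·ΣR_partial = 22.3 °C − (221.1)(0.04800) = 11.7 °C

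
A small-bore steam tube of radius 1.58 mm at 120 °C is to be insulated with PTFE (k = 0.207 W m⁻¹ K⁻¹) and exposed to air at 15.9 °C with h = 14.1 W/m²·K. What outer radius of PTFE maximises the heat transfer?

r_cr = 1.47 cm

For a cylinder, r_cr = k_ins/h = 0.207/14.1 = 0.0147 m = 1.47 cm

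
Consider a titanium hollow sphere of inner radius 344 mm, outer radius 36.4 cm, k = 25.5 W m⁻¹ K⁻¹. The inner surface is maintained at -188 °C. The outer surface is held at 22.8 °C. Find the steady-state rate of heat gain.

Q = 423 kW

Q = 4πk·ΔT/(1/r₁ − 1/r₂) = 4π × 25.5 × 210.8 / (1/0.344 − 1/0.364) = 4.23×10^5 W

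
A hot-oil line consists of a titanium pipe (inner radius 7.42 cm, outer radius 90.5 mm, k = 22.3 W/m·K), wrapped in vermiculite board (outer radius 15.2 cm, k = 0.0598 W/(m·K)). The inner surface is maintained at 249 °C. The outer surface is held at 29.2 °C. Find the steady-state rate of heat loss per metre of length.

Series thermal resistances, inner to outer:
  R'_titanium = ln(0.0905/0.0742)/(2πk) = 0.1986/(2π·22.3) = 0.001417 m·K/W
  R'_vermiculite board = ln(0.152/0.0905)/(2πk) = 0.5185/(2π·0.0598) = 1.380 m·K/W
ΣR = 0.001417 + 1.380 = 1.381 m·K/W
Q' = ΔT/ΣR = (249 °C − 29.2 °C)/1.381 = 159 W/m

Q' = 159 W/m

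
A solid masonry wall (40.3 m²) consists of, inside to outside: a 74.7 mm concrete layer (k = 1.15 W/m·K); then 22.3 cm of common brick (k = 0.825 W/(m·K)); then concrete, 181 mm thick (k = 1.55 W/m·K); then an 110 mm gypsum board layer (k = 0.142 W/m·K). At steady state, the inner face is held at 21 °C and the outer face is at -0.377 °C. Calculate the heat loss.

Resistance network (inner→outer):
  R_concrete = L/(kA) = 0.0747/(1.15·40.3) = 0.001612 K/W
  R_common brick = L/(kA) = 0.223/(0.825·40.3) = 0.006707 K/W
  R_concrete = L/(kA) = 0.181/(1.55·40.3) = 0.002898 K/W
  R_gypsum board = L/(kA) = 0.110/(0.142·40.3) = 0.01922 K/W
ΣR = 0.001612 + 0.006707 + 0.002898 + 0.01922 = 0.03044 K/W
Q = ΔT/ΣR = (21 °C − -0.377 °C)/0.03044 = 702 W

Q = 702 W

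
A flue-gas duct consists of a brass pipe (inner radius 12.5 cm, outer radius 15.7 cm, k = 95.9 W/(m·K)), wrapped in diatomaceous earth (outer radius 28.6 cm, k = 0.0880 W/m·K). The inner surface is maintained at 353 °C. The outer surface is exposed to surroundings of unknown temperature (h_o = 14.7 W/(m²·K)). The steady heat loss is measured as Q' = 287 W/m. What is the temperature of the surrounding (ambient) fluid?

T_out = 30.7 °C

Series resistances:
  R'_brass = ln(0.157/0.125)/(2πk) = 0.2279/(2π·95.9) = 3.783×10^-4 m·K/W
  R'_diatomaceous earth = ln(0.286/0.157)/(2πk) = 0.5997/(2π·0.0880) = 1.085 m·K/W
  R'_conv,out = 1/(2πr h) = 1/(2π·0.286·14.7) = 0.03786 m·K/W
ΣR = 1.123 m·K/W
ΔT = Q'·ΣR = 287 × 1.123 = 322.3 K
Heat flows outward, so T_out = T_in − ΔT = 353 − 322.3 = 30.7 °C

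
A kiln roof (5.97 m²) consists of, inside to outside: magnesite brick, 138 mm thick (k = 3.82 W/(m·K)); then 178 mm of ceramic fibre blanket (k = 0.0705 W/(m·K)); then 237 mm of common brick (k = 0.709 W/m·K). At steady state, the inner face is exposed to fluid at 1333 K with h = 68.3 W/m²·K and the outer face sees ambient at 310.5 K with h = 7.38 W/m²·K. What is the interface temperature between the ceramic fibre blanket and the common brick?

T = 468 K

Series thermal resistances, inner to outer:
  R_conv,in = 1/(hA) = 1/(68.3·5.97) = 0.002452 K/W
  R_magnesite brick = L/(kA) = 0.138/(3.82·5.97) = 0.006051 K/W
  R_ceramic fibre blanket = L/(kA) = 0.178/(0.0705·5.97) = 0.4229 K/W
  R_common brick = L/(kA) = 0.237/(0.709·5.97) = 0.05599 K/W
  R_conv,out = 1/(hA) = 1/(7.38·5.97) = 0.02270 K/W
ΣR = 0.002452 + 0.006051 + 0.4229 + 0.05599 + 0.02270 = 0.5101 K/W
Q = ΔT/ΣR = (1333 K − 310.5 K)/0.5101 = 2005 W
From the inner boundary to the ceramic fibre blanket/common brick interface, ΣR_partial = 0.4314 K/W.
T_interface = T_in − Q·ΣR_partial = 1333 K − (2005)(0.4314) = 468 K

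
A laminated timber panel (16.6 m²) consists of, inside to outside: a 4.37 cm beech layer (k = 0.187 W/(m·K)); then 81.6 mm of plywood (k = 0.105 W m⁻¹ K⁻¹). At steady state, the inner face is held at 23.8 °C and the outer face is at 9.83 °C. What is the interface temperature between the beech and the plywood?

T = 20.6 °C

Resistance network (inner→outer):
  R_beech = L/(kA) = 0.0437/(0.187·16.6) = 0.01408 K/W
  R_plywood = L/(kA) = 0.0816/(0.105·16.6) = 0.04682 K/W
ΣR = 0.01408 + 0.04682 = 0.06090 K/W
Q = ΔT/ΣR = (23.8 °C − 9.83 °C)/0.06090 = 229.4 W
From the inner boundary to the beech/plywood interface, ΣR_partial = 0.01408 K/W.
T_interface = T_in − Q·ΣR_partial = 23.8 °C − (229.4)(0.01408) = 20.6 °C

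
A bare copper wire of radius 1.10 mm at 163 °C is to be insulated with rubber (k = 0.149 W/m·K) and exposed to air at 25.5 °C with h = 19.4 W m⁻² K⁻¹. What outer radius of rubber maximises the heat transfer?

For a cylinder, r_cr = k_ins/h = 0.149/19.4 = 0.00768 m = 0.768 cm

r_cr = 0.768 cm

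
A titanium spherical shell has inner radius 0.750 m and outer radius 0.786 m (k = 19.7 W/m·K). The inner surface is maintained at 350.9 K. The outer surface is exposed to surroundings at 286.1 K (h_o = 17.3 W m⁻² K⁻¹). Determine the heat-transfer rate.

Q = 8.42 kW

Series thermal resistances, inner to outer:
  R_titanium = (1/0.750 − 1/0.786)/(4πk) = 0.06107/(4π·19.7) = 2.467×10^-4 K/W
  R_conv,out = 1/(4πr²h) = 1/(4π·0.786²·17.3) = 0.007446 K/W
ΣR = 2.467×10^-4 + 0.007446 = 0.007693 K/W
Q = ΔT/ΣR = (350.9 K − 286.1 K)/0.007693 = 8420 W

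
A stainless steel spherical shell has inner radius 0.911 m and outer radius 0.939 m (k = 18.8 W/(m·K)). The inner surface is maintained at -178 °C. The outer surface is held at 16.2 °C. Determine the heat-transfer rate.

Q = 1400 kW

Q = 4πk·ΔT/(1/r₁ − 1/r₂) = 4π × 18.8 × 194.2 / (1/0.911 − 1/0.939) = 1.40×10^6 W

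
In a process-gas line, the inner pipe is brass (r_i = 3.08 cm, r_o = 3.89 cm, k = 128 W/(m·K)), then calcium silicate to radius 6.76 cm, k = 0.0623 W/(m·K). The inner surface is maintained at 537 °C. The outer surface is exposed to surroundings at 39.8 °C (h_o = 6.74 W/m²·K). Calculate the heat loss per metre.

Series thermal resistances, inner to outer:
  R'_brass = ln(0.0389/0.0308)/(2πk) = 0.2335/(2π·128) = 2.903×10^-4 m·K/W
  R'_calcium silicate = ln(0.0676/0.0389)/(2πk) = 0.5526/(2π·0.0623) = 1.412 m·K/W
  R'_conv,out = 1/(2πr h) = 1/(2π·0.0676·6.74) = 0.3493 m·K/W
ΣR = 2.903×10^-4 + 1.412 + 0.3493 = 1.762 m·K/W
Q' = ΔT/ΣR = (537 °C − 39.8 °C)/1.762 = 282 W/m

Q' = 282 W/m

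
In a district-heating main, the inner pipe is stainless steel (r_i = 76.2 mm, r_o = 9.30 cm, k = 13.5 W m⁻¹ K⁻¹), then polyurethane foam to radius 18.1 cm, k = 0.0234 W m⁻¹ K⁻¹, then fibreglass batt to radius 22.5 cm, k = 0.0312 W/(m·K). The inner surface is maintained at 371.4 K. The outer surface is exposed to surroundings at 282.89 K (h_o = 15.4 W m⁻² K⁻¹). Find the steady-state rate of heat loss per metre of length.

Q' = 15.6 W/m

Treat each layer as a resistance in series:
  R'_stainless steel = ln(0.0930/0.0762)/(2πk) = 0.1992/(2π·13.5) = 0.002349 m·K/W
  R'_polyurethane foam = ln(0.181/0.0930)/(2πk) = 0.6659/(2π·0.0234) = 4.529 m·K/W
  R'_fibreglass batt = ln(0.225/0.181)/(2πk) = 0.2176/(2π·0.0312) = 1.110 m·K/W
  R'_conv,out = 1/(2πr h) = 1/(2π·0.225·15.4) = 0.04593 m·K/W
ΣR = 0.002349 + 4.529 + 1.110 + 0.04593 = 5.687 m·K/W
Q' = ΔT/ΣR = (371.4 K − 282.89 K)/5.687 = 15.6 W/m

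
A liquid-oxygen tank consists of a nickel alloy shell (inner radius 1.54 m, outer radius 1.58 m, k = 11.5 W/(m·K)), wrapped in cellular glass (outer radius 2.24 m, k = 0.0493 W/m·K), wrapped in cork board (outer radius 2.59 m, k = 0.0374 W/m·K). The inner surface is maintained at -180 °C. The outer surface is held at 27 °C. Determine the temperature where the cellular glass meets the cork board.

T = -34.9 °C

Series thermal resistances, inner to outer:
  R_nickel alloy = (1/1.54 − 1/1.58)/(4πk) = 0.01644/(4π·11.5) = 1.138×10^-4 K/W
  R_cellular glass = (1/1.58 − 1/2.24)/(4πk) = 0.1865/(4π·0.0493) = 0.3010 K/W
  R_cork board = (1/2.24 − 1/2.59)/(4πk) = 0.06033/(4π·0.0374) = 0.1284 K/W
ΣR = 1.138×10^-4 + 0.3010 + 0.1284 = 0.4295 K/W
Q = ΔT/ΣR = (-180 °C − 27 °C)/0.4295 = -482.0 W
From the inner boundary to the cellular glass/cork board interface, ΣR_partial = 0.3011 K/W.
T_interface = T_in − Q·ΣR_partial = -180 °C − (-482.0)(0.3011) = -34.9 °C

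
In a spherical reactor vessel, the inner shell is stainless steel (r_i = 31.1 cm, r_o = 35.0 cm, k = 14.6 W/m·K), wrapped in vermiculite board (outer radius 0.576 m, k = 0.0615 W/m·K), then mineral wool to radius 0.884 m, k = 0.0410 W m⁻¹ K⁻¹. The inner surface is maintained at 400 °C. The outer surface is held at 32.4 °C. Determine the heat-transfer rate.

Resistance network (inner→outer):
  R_stainless steel = (1/0.311 − 1/0.350)/(4πk) = 0.3583/(4π·14.6) = 0.001953 K/W
  R_vermiculite board = (1/0.350 − 1/0.576)/(4πk) = 1.121/(4π·0.0615) = 1.451 K/W
  R_mineral wool = (1/0.576 − 1/0.884)/(4πk) = 0.6049/(4π·0.0410) = 1.174 K/W
ΣR = 0.001953 + 1.451 + 1.174 = 2.627 K/W
Q = ΔT/ΣR = (400 °C − 32.4 °C)/2.627 = 140 W

Q = 140 W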